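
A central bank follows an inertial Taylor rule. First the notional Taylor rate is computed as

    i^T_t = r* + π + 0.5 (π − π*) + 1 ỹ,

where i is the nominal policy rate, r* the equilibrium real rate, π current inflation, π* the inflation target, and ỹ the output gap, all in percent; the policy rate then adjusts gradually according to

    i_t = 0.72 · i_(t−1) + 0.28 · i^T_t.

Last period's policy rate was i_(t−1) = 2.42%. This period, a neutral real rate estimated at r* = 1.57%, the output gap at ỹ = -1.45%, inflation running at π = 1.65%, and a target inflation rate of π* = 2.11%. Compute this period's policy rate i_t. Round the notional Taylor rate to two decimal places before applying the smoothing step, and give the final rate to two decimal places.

i^T_t = 1.57 + 1.65 + 0.5 × (1.65 − 2.11) + 1 × (-1.45)
   = 1.57 + 1.65 − 0.23 − 1.45 = 1.54
i_t = 0.72 × 2.42 + 0.28 × 1.54 = 1.7424 + 0.4312 = 2.17

2.17%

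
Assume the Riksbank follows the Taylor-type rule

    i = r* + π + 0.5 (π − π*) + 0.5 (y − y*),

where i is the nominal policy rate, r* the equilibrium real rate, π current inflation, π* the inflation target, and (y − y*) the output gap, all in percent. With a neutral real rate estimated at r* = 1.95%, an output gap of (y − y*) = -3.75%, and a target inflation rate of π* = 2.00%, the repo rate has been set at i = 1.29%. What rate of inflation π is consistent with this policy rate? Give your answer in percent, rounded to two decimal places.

1.48%

Collecting π: i = r* + (1 + 0.5) π − 0.5 π* + 0.5 (y − y*)
1.5 π = 1.29 − 1.95 + 0.5 × 2.00 − 0.5 × (-3.75) = 2.215
π = 2.215 / 1.5 = 1.48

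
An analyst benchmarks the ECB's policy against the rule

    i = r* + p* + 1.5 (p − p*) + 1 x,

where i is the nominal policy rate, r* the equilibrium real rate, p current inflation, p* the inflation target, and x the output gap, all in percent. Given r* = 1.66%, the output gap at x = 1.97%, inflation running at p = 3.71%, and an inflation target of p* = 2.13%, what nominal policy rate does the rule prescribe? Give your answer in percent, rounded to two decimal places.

8.13%

i = 1.66 + 2.13 + 1.5 × (3.71 − 2.13) + 1 × 1.97
   = 1.66 + 2.13 + 2.37 + 1.97 = 8.13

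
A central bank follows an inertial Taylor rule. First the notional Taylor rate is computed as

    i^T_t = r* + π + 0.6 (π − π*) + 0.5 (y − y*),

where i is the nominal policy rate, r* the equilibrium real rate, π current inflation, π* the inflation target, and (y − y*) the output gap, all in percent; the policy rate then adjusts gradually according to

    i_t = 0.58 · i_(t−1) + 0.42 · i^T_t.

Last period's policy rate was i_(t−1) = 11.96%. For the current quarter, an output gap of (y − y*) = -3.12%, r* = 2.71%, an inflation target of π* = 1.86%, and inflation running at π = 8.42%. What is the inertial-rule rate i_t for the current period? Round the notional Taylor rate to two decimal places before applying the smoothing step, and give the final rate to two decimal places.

i^T_t = 2.71 + 8.42 + 0.6 × (8.42 − 1.86) + 0.5 × (-3.12)
   = 2.71 + 8.42 + 3.936 − 1.56 = 13.51
i_t = 0.58 × 11.96 + 0.42 × 13.51 = 6.9368 + 5.6742 = 12.61

12.61%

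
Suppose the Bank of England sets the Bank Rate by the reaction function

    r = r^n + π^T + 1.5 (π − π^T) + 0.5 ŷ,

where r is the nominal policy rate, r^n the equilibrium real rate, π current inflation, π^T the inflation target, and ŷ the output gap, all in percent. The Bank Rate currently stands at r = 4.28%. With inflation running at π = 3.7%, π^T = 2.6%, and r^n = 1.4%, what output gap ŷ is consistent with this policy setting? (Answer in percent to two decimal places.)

-2.74%

0.5 ŷ = 4.28 − 1.4 − 2.6 − 1.5 × (3.7 − 2.6) = -1.37
ŷ = -1.37 / 0.5 = -2.74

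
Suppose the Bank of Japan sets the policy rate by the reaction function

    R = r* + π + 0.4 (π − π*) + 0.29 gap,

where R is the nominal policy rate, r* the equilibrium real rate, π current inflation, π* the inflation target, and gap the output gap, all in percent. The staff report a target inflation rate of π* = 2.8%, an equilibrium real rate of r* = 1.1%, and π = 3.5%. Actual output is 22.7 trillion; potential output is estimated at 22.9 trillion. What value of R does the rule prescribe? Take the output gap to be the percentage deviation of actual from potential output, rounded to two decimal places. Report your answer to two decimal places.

4.63%

Output gap = 100 × (22.7 − 22.9) / 22.9 = -0.87%.
R = 1.10 + 3.50 + 0.4 × (3.50 − 2.80) + 0.29 × (-0.87)
   = 1.10 + 3.5 + 0.28 − 0.2523 = 4.63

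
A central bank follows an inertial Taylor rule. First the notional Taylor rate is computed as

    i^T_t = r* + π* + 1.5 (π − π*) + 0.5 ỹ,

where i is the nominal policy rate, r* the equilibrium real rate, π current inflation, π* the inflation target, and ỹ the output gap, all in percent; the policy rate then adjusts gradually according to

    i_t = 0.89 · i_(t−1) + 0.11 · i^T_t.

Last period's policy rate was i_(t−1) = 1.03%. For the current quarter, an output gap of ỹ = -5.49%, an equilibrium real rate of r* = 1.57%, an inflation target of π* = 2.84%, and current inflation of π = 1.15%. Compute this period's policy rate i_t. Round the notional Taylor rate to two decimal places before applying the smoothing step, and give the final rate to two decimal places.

0.82%

i^T_t = 1.57 + 2.84 + 1.5 × (1.15 − 2.84) + 0.5 × (-5.49)
   = 1.57 + 2.84 − 2.535 − 2.745 = -0.87
i_t = 0.89 × 1.03 + 0.11 × (-0.87) = 0.9167 − 0.0957 = 0.82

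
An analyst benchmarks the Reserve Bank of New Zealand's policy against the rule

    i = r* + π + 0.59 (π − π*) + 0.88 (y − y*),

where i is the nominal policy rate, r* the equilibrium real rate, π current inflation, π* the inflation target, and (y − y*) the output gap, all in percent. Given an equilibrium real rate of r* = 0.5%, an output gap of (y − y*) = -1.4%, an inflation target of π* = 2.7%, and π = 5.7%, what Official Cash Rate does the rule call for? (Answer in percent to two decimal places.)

i = 0.5 + 5.7 + 0.59 × (5.7 − 2.7) + 0.88 × (-1.4)
   = 0.5 + 5.7 + 1.77 − 1.232 = 6.74

6.74%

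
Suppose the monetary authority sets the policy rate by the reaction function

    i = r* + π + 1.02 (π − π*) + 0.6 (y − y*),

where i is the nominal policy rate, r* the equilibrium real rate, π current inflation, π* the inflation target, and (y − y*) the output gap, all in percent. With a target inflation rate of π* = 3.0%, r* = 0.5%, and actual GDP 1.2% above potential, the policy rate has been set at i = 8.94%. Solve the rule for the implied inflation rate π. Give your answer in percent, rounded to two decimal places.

Output 1.2% above potential → (y − y*) = 1.2.
Collecting π: i = r* + (1 + 1.02) π − 1.02 π* + 0.6 (y − y*)
2.02 π = 8.94 − 0.5 + 1.02 × 3.0 − 0.6 × 1.2 = 10.78
π = 10.78 / 2.02 = 5.34

5.34%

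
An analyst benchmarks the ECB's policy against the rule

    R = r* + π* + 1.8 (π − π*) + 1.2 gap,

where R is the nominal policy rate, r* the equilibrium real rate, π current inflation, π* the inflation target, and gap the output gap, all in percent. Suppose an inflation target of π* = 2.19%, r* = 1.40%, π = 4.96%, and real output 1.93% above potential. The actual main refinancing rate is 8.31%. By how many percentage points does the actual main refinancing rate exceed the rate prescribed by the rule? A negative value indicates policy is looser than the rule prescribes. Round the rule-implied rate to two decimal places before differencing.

-2.58 pp

Output 1.93% above potential → gap = 1.93.
R = 1.40 + 2.19 + 1.8 × (4.96 − 2.19) + 1.2 × 1.93
   = 1.40 + 2.19 + 4.986 + 2.316 = 10.89
Deviation = 8.31 − 10.89 = -2.58 pp.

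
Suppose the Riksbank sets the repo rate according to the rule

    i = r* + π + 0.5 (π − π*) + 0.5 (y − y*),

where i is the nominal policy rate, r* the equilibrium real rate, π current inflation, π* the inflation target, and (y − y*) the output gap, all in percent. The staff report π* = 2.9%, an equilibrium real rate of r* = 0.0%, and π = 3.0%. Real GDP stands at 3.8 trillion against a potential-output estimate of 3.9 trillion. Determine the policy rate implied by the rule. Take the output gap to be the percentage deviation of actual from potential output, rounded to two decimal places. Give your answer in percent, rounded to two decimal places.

Output gap = 100 × (3.8 − 3.9) / 3.9 = -2.56%.
i = 0.00 + 3.00 + 0.5 × (3.00 − 2.90) + 0.5 × (-2.56)
   = 0.00 + 3 + 0.05 − 1.28 = 1.77

1.77%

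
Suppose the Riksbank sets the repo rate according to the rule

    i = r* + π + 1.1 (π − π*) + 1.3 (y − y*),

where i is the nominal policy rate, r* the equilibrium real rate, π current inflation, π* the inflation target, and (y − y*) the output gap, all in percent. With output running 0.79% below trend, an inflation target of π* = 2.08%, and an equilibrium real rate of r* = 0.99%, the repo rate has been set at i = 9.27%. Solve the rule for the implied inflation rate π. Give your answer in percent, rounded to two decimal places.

Output 0.79% below potential → (y − y*) = -0.79.
Collecting π: i = r* + (1 + 1.1) π − 1.1 π* + 1.3 (y − y*)
2.1 π = 9.27 − 0.99 + 1.1 × 2.08 − 1.3 × (-0.79) = 11.595
π = 11.595 / 2.1 = 5.52

5.52%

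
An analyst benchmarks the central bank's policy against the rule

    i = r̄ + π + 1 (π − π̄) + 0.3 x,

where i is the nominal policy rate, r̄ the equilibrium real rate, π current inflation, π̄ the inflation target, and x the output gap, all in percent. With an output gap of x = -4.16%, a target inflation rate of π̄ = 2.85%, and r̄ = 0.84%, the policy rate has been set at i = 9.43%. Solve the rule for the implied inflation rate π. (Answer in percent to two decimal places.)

6.34%

Collecting π: i = r̄ + (1 + 1) π − 1 π̄ + 0.3 x
2 π = 9.43 − 0.84 + 1 × 2.85 − 0.3 × (-4.16) = 12.688
π = 12.688 / 2 = 6.34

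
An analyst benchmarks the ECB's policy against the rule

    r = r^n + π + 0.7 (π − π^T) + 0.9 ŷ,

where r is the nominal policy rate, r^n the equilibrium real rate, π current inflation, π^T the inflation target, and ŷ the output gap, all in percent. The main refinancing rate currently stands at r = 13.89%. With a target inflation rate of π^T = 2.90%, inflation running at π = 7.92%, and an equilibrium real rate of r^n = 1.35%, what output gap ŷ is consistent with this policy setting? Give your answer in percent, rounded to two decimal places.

1.23%

0.9 ŷ = 13.89 − 1.35 − 7.92 − 0.7 × (7.92 − 2.90) = 1.106
ŷ = 1.106 / 0.9 = 1.23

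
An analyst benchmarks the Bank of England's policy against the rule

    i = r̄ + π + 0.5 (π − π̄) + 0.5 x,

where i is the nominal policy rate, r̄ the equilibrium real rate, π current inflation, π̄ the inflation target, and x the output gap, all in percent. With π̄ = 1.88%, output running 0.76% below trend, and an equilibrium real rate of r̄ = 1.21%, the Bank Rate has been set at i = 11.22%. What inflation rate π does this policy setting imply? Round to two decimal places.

7.55%

Output 0.76% below potential → x = -0.76.
Collecting π: i = r̄ + (1 + 0.5) π − 0.5 π̄ + 0.5 x
1.5 π = 11.22 − 1.21 + 0.5 × 1.88 − 0.5 × (-0.76) = 11.33
π = 11.33 / 1.5 = 7.55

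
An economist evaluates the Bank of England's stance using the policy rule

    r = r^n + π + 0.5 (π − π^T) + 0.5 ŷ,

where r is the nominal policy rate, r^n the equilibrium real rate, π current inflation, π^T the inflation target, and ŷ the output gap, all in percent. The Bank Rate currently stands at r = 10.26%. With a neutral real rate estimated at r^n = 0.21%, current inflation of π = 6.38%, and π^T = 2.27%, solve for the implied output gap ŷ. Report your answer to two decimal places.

3.23%

0.5 ŷ = 10.26 − 0.21 − 6.38 − 0.5 × (6.38 − 2.27) = 1.615
ŷ = 1.615 / 0.5 = 3.23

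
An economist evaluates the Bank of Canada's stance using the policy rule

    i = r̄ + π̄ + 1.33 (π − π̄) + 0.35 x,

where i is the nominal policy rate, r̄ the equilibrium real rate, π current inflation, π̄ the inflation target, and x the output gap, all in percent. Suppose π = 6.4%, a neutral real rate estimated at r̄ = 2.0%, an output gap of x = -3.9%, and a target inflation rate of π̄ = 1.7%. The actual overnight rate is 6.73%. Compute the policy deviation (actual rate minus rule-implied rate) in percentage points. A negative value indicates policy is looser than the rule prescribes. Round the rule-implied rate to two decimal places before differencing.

i = 2.0 + 1.7 + 1.33 × (6.4 − 1.7) + 0.35 × (-3.9)
   = 2.0 + 1.7 + 6.251 − 1.365 = 8.59
Deviation = 6.73 − 8.59 = -1.86 pp.

-1.86 pp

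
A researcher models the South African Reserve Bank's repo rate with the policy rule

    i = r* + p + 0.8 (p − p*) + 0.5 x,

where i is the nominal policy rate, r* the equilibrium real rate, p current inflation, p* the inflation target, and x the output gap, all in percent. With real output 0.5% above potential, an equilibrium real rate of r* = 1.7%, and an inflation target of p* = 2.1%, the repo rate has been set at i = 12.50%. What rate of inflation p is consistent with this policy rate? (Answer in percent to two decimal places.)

6.79%

Output 0.5% above potential → x = 0.5.
Collecting p: i = r* + (1 + 0.8) p − 0.8 p* + 0.5 x
1.8 p = 12.50 − 1.7 + 0.8 × 2.1 − 0.5 × 0.5 = 12.23
p = 12.23 / 1.8 = 6.79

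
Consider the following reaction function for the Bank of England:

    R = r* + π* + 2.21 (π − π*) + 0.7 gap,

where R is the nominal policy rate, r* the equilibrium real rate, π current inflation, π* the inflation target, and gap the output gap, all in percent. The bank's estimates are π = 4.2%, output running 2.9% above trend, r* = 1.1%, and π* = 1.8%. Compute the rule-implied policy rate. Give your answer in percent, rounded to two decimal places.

10.23%

Output 2.9% above potential → gap = 2.9.
R = 1.1 + 1.8 + 2.21 × (4.2 − 1.8) + 0.7 × 2.9
   = 1.1 + 1.8 + 5.304 + 2.03 = 10.23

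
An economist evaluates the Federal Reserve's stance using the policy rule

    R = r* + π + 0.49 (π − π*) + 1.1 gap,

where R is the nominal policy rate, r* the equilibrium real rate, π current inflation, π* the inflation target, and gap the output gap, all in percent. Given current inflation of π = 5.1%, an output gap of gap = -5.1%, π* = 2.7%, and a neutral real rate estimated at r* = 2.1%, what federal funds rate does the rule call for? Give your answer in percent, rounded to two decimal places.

2.77%

R = 2.1 + 5.1 + 0.49 × (5.1 − 2.7) + 1.1 × (-5.1)
   = 2.1 + 5.1 + 1.176 − 5.61 = 2.77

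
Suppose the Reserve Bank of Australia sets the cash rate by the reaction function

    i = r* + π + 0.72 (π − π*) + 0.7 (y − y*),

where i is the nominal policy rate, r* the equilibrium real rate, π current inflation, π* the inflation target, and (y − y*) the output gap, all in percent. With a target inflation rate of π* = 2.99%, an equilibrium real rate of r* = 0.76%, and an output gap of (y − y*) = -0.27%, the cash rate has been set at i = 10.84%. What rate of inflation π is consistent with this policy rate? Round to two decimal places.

Collecting π: i = r* + (1 + 0.72) π − 0.72 π* + 0.7 (y − y*)
1.72 π = 10.84 − 0.76 + 0.72 × 2.99 − 0.7 × (-0.27) = 12.4218
π = 12.4218 / 1.72 = 7.22

7.22%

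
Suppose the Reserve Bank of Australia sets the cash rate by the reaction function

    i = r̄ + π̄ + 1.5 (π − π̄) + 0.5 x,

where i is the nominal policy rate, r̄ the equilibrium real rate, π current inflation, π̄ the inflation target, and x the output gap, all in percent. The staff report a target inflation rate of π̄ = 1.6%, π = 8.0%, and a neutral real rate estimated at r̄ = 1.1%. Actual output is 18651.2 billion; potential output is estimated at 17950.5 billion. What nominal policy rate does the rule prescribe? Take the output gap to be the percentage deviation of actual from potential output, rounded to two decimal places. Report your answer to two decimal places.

Output gap = 100 × (18651.2 − 17950.5) / 17950.5 = 3.90%.
i = 1.10 + 1.60 + 1.5 × (8.00 − 1.60) + 0.5 × 3.90
   = 1.10 + 1.6 + 9.6 + 1.95 = 14.25

14.25%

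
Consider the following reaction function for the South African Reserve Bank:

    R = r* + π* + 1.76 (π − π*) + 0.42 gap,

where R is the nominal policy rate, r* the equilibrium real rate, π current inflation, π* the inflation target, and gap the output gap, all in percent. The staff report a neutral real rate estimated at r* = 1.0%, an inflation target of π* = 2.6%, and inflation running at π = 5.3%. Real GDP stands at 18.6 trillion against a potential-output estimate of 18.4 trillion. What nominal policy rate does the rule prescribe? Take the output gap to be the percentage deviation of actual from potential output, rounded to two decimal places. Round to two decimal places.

Output gap = 100 × (18.6 − 18.4) / 18.4 = 1.09%.
R = 1.00 + 2.60 + 1.76 × (5.30 − 2.60) + 0.42 × 1.09
   = 1.00 + 2.6 + 4.752 + 0.4578 = 8.81

8.81%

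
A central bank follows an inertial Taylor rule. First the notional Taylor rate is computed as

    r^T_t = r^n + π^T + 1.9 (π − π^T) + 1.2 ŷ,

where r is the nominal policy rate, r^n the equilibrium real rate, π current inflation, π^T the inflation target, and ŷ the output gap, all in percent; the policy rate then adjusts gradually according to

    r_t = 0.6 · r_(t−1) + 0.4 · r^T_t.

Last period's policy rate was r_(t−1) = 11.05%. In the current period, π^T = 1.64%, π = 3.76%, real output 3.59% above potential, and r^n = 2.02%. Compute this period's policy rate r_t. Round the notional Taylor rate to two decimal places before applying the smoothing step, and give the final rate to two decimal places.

11.43%

Output 3.59% above potential → ŷ = 3.59.
r^T_t = 2.02 + 1.64 + 1.9 × (3.76 − 1.64) + 1.2 × 3.59
   = 2.02 + 1.64 + 4.028 + 4.308 = 12.00
r_t = 0.6 × 11.05 + 0.4 × 12.00 = 6.63 + 4.8 = 11.43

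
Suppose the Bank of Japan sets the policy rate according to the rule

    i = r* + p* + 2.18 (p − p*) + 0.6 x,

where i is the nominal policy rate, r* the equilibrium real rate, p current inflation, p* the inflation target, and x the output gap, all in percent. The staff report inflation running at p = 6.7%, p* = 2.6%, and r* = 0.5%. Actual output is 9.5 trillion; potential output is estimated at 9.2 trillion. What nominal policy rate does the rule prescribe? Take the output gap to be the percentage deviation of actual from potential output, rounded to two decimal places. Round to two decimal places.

Output gap = 100 × (9.5 − 9.2) / 9.2 = 3.26%.
i = 0.50 + 2.60 + 2.18 × (6.70 − 2.60) + 0.6 × 3.26
   = 0.50 + 2.6 + 8.938 + 1.956 = 13.99

13.99%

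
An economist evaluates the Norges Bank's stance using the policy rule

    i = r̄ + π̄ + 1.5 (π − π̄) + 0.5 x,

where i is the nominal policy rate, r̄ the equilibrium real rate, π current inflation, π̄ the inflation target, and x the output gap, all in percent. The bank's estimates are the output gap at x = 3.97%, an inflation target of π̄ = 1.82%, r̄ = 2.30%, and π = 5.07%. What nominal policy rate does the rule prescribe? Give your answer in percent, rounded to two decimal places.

10.98%

i = 2.30 + 1.82 + 1.5 × (5.07 − 1.82) + 0.5 × 3.97
   = 2.30 + 1.82 + 4.875 + 1.985 = 10.98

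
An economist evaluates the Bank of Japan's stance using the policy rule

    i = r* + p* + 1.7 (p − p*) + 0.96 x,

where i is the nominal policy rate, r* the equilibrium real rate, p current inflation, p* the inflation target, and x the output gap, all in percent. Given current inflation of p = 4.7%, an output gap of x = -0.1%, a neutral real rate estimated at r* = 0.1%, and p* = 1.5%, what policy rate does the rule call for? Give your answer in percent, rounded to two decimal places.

i = 0.1 + 1.5 + 1.7 × (4.7 − 1.5) + 0.96 × (-0.1)
   = 0.1 + 1.5 + 5.44 − 0.096 = 6.94

6.94%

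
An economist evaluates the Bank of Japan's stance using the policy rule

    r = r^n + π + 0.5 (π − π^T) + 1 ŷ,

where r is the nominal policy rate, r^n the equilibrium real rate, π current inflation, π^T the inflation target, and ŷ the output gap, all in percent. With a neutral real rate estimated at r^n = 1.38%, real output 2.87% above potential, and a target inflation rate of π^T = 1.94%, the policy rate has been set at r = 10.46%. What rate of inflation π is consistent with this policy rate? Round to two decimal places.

4.79%

Output 2.87% above potential → ŷ = 2.87.
Collecting π: r = r^n + (1 + 0.5) π − 0.5 π^T + 1 ŷ
1.5 π = 10.46 − 1.38 + 0.5 × 1.94 − 1 × 2.87 = 7.18
π = 7.18 / 1.5 = 4.79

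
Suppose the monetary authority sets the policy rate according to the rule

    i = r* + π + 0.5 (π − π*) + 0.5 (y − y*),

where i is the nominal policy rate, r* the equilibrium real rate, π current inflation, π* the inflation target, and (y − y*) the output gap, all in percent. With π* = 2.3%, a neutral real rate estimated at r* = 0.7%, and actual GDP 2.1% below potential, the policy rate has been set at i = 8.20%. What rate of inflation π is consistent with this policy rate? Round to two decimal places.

6.47%

Output 2.1% below potential → (y − y*) = -2.1.
Collecting π: i = r* + (1 + 0.5) π − 0.5 π* + 0.5 (y − y*)
1.5 π = 8.20 − 0.7 + 0.5 × 2.3 − 0.5 × (-2.1) = 9.7
π = 9.7 / 1.5 = 6.47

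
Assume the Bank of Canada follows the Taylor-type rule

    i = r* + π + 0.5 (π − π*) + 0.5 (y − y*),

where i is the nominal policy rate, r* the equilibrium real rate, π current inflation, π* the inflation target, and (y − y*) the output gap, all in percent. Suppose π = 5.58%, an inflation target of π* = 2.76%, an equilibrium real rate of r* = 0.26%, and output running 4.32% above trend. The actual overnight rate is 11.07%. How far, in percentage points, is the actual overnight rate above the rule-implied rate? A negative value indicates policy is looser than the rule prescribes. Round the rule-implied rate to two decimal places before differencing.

Output 4.32% above potential → (y − y*) = 4.32.
i = 0.26 + 5.58 + 0.5 × (5.58 − 2.76) + 0.5 × 4.32
   = 0.26 + 5.58 + 1.41 + 2.16 = 9.41
Deviation = 11.07 − 9.41 = 1.66 pp.

1.66 pp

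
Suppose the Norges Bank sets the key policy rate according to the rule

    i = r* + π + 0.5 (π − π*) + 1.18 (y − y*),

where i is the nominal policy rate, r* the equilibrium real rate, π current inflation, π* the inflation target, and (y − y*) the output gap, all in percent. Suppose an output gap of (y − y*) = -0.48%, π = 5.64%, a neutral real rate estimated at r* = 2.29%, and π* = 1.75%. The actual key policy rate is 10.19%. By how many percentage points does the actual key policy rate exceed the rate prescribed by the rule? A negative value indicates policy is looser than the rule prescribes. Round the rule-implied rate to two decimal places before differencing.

i = 2.29 + 5.64 + 0.5 × (5.64 − 1.75) + 1.18 × (-0.48)
   = 2.29 + 5.64 + 1.945 − 0.5664 = 9.31
Deviation = 10.19 − 9.31 = 0.88 pp.

0.88 pp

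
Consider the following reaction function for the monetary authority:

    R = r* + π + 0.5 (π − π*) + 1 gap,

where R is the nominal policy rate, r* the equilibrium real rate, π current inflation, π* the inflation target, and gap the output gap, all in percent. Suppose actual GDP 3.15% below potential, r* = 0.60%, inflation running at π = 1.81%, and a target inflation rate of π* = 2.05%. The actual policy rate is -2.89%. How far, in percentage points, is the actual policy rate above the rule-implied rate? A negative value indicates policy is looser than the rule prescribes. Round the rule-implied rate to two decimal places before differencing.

Output 3.15% below potential → gap = -3.15.
R = 0.60 + 1.81 + 0.5 × (1.81 − 2.05) + 1 × (-3.15)
   = 0.60 + 1.81 − 0.12 − 3.15 = -0.86
Deviation = -2.89 − (-0.86) = -2.03 pp.

-2.03 pp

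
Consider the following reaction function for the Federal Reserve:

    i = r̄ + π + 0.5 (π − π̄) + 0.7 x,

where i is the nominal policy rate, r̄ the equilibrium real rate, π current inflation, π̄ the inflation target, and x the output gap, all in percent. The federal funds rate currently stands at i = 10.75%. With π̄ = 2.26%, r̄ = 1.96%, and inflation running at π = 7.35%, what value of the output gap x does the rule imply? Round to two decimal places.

-1.58%

0.7 x = 10.75 − 1.96 − 7.35 − 0.5 × (7.35 − 2.26) = -1.105
x = -1.105 / 0.7 = -1.58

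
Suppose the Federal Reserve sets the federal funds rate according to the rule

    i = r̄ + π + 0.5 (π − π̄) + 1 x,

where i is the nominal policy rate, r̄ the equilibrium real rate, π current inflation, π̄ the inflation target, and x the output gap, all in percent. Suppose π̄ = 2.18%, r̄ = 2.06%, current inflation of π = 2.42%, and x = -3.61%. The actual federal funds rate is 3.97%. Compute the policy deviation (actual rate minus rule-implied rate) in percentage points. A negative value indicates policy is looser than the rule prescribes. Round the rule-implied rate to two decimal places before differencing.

2.98 pp

i = 2.06 + 2.42 + 0.5 × (2.42 − 2.18) + 1 × (-3.61)
   = 2.06 + 2.42 + 0.12 − 3.61 = 0.99
Deviation = 3.97 − 0.99 = 2.98 pp.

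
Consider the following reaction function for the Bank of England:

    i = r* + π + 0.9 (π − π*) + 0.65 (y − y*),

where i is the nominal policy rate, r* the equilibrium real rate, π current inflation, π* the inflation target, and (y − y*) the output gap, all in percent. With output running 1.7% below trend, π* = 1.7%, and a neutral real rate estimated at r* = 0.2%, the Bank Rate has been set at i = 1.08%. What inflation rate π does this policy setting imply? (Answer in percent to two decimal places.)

Output 1.7% below potential → (y − y*) = -1.7.
Collecting π: i = r* + (1 + 0.9) π − 0.9 π* + 0.65 (y − y*)
1.9 π = 1.08 − 0.2 + 0.9 × 1.7 − 0.65 × (-1.7) = 3.515
π = 3.515 / 1.9 = 1.85

1.85%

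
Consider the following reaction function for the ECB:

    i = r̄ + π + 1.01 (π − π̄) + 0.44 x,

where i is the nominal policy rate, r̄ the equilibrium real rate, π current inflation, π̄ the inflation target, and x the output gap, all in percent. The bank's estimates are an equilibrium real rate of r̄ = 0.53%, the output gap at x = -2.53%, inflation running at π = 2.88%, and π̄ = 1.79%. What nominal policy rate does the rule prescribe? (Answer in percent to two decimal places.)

3.40%

i = 0.53 + 2.88 + 1.01 × (2.88 − 1.79) + 0.44 × (-2.53)
   = 0.53 + 2.88 + 1.1009 − 1.1132 = 3.40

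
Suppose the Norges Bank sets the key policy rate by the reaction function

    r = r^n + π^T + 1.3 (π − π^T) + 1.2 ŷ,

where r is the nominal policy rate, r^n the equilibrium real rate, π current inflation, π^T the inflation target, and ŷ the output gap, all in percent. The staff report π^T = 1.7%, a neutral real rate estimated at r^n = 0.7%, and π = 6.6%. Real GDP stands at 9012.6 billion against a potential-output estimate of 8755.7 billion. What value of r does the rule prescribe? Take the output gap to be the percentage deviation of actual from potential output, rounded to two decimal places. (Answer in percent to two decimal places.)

12.29%

Output gap = 100 × (9012.6 − 8755.7) / 8755.7 = 2.93%.
r = 0.70 + 1.70 + 1.3 × (6.60 − 1.70) + 1.2 × 2.93
   = 0.70 + 1.7 + 6.37 + 3.516 = 12.29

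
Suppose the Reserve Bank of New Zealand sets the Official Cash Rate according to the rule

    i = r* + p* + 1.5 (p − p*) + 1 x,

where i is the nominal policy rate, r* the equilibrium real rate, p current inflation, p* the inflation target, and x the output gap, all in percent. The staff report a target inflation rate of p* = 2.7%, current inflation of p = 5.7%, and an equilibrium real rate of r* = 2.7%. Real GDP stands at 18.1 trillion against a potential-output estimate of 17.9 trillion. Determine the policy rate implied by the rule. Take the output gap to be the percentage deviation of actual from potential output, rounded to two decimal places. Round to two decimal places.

11.02%

Output gap = 100 × (18.1 − 17.9) / 17.9 = 1.12%.
i = 2.70 + 2.70 + 1.5 × (5.70 − 2.70) + 1 × 1.12
   = 2.70 + 2.7 + 4.5 + 1.12 = 11.02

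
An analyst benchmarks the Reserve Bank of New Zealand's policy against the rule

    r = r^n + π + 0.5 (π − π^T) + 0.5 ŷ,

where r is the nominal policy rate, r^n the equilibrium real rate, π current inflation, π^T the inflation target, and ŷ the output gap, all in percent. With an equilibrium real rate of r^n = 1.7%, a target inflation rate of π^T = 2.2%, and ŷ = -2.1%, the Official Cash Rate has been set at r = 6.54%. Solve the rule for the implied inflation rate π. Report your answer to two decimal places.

Collecting π: r = r^n + (1 + 0.5) π − 0.5 π^T + 0.5 ŷ
1.5 π = 6.54 − 1.7 + 0.5 × 2.2 − 0.5 × (-2.1) = 6.99
π = 6.99 / 1.5 = 4.66

4.66%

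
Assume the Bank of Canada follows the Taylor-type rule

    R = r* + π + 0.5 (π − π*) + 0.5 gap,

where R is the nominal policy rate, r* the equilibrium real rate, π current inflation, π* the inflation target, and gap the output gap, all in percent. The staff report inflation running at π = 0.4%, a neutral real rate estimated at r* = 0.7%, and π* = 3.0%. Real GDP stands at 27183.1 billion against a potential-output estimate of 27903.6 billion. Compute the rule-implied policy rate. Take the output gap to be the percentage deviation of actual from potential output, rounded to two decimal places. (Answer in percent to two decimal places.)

-1.49%

Output gap = 100 × (27183.1 − 27903.6) / 27903.6 = -2.58%.
R = 0.70 + 0.40 + 0.5 × (0.40 − 3.00) + 0.5 × (-2.58)
   = 0.70 + 0.4 − 1.3 − 1.29 = -1.49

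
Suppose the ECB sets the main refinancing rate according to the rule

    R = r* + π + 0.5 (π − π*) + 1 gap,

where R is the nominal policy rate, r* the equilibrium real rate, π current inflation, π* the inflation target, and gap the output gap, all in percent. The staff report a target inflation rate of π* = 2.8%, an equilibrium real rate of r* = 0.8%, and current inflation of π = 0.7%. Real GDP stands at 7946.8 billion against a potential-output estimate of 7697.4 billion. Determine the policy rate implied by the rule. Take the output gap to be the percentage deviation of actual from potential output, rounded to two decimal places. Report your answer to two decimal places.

3.69%

Output gap = 100 × (7946.8 − 7697.4) / 7697.4 = 3.24%.
R = 0.80 + 0.70 + 0.5 × (0.70 − 2.80) + 1 × 3.24
   = 0.80 + 0.7 − 1.05 + 3.24 = 3.69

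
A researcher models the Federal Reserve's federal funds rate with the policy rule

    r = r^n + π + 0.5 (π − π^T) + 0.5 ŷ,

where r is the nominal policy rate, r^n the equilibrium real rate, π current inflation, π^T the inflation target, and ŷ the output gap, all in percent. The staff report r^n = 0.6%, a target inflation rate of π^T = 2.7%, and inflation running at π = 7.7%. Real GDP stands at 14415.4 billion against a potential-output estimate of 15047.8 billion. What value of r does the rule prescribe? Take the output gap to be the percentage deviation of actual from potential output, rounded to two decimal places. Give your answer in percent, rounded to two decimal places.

Output gap = 100 × (14415.4 − 15047.8) / 15047.8 = -4.20%.
r = 0.60 + 7.70 + 0.5 × (7.70 − 2.70) + 0.5 × (-4.20)
   = 0.60 + 7.7 + 2.5 − 2.1 = 8.70

8.70%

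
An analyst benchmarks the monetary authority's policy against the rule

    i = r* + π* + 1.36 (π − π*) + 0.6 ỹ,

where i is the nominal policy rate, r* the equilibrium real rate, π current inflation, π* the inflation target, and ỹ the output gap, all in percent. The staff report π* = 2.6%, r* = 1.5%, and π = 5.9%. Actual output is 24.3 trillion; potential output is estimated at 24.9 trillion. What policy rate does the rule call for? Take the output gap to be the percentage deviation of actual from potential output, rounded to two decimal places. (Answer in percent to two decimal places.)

7.14%

Output gap = 100 × (24.3 − 24.9) / 24.9 = -2.41%.
i = 1.50 + 2.60 + 1.36 × (5.90 − 2.60) + 0.6 × (-2.41)
   = 1.50 + 2.6 + 4.488 − 1.446 = 7.14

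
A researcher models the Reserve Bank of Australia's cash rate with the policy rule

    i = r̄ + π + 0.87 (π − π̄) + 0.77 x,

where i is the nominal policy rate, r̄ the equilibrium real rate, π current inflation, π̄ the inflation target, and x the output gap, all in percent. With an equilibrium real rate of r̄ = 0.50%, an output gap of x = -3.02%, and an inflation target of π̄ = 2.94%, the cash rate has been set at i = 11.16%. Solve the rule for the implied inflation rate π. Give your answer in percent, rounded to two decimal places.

Collecting π: i = r̄ + (1 + 0.87) π − 0.87 π̄ + 0.77 x
1.87 π = 11.16 − 0.50 + 0.87 × 2.94 − 0.77 × (-3.02) = 15.5432
π = 15.5432 / 1.87 = 8.31

8.31%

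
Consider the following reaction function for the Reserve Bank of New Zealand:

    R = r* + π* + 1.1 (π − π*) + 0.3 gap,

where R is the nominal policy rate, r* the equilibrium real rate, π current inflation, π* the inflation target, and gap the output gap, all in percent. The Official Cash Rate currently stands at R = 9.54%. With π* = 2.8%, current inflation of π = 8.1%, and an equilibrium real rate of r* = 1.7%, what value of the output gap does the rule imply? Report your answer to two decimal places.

-2.63%

0.3 gap = 9.54 − 1.7 − 2.8 − 1.1 × (8.1 − 2.8) = -0.79
gap = -0.79 / 0.3 = -2.63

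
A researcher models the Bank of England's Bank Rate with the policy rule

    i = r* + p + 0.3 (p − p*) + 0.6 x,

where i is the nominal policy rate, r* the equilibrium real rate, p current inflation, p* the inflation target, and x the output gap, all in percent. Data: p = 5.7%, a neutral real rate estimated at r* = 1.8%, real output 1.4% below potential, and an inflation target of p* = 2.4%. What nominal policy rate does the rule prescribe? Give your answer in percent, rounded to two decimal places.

7.65%

Output 1.4% below potential → x = -1.4.
i = 1.8 + 5.7 + 0.3 × (5.7 − 2.4) + 0.6 × (-1.4)
   = 1.8 + 5.7 + 0.99 − 0.84 = 7.65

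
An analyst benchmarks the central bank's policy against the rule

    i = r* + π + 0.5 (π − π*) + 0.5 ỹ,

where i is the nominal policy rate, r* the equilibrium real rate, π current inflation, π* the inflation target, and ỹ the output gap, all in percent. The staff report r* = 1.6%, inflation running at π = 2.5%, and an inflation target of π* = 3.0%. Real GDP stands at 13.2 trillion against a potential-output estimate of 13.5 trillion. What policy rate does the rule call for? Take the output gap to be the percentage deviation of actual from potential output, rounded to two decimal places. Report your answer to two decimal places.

Output gap = 100 × (13.2 − 13.5) / 13.5 = -2.22%.
i = 1.60 + 2.50 + 0.5 × (2.50 − 3.00) + 0.5 × (-2.22)
   = 1.60 + 2.5 − 0.25 − 1.11 = 2.74

2.74%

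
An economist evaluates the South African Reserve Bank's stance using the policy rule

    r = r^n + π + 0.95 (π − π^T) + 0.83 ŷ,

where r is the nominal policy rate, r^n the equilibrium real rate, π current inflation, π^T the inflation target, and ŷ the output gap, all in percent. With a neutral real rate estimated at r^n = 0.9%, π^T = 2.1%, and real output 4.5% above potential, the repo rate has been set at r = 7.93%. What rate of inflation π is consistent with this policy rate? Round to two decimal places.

2.71%

Output 4.5% above potential → ŷ = 4.5.
Collecting π: r = r^n + (1 + 0.95) π − 0.95 π^T + 0.83 ŷ
1.95 π = 7.93 − 0.9 + 0.95 × 2.1 − 0.83 × 4.5 = 5.29
π = 5.29 / 1.95 = 2.71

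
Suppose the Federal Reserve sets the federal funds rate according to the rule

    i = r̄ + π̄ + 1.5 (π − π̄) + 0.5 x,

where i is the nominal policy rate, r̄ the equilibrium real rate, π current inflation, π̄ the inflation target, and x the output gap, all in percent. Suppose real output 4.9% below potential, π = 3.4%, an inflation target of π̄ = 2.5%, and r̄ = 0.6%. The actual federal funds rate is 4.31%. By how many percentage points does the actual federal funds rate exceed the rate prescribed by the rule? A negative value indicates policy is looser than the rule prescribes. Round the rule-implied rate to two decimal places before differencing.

2.31 pp

Output 4.9% below potential → x = -4.9.
i = 0.6 + 2.5 + 1.5 × (3.4 − 2.5) + 0.5 × (-4.9)
   = 0.6 + 2.5 + 1.35 − 2.45 = 2.00
Deviation = 4.31 − 2.00 = 2.31 pp.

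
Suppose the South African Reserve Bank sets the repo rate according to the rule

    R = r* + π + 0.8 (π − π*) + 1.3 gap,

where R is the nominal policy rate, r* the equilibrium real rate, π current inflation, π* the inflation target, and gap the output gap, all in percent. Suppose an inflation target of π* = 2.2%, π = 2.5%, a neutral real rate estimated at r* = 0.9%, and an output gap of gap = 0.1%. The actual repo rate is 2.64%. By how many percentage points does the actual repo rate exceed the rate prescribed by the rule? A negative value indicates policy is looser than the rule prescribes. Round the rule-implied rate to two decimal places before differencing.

R = 0.9 + 2.5 + 0.8 × (2.5 − 2.2) + 1.3 × 0.1
   = 0.9 + 2.5 + 0.24 + 0.13 = 3.77
Deviation = 2.64 − 3.77 = -1.13 pp.

-1.13 pp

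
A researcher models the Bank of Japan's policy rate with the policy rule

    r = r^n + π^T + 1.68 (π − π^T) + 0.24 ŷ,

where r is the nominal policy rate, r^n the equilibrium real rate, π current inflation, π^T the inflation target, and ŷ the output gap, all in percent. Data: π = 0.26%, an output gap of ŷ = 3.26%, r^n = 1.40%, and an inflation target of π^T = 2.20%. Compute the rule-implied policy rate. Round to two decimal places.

r = 1.40 + 2.20 + 1.68 × (0.26 − 2.20) + 0.24 × 3.26
   = 1.40 + 2.2 − 3.2592 + 0.7824 = 1.12

1.12%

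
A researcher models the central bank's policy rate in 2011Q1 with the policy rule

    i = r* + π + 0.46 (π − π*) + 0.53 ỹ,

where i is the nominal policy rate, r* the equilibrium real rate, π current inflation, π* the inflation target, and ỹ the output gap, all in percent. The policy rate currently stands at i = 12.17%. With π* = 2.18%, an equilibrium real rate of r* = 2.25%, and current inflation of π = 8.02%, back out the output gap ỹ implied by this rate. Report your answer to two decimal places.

0.53 ỹ = 12.17 − 2.25 − 8.02 − 0.46 × (8.02 − 2.18) = -0.7864
ỹ = -0.7864 / 0.53 = -1.48

-1.48%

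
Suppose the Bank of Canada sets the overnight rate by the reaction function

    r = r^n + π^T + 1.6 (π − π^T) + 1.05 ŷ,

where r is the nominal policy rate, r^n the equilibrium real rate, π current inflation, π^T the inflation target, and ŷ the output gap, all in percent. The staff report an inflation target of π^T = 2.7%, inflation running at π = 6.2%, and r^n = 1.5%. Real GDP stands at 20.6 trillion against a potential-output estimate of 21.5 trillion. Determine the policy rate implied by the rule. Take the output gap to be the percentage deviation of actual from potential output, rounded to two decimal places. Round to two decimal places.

5.40%

Output gap = 100 × (20.6 − 21.5) / 21.5 = -4.19%.
r = 1.50 + 2.70 + 1.6 × (6.20 − 2.70) + 1.05 × (-4.19)
   = 1.50 + 2.7 + 5.6 − 4.3995 = 5.40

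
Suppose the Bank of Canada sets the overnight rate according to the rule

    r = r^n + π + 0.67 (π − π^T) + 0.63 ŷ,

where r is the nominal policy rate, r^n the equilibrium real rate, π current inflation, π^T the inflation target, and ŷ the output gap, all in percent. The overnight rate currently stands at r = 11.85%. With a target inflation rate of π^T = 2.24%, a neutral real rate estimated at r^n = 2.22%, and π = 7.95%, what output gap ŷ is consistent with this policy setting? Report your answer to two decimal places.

-3.41%

0.63 ŷ = 11.85 − 2.22 − 7.95 − 0.67 × (7.95 − 2.24) = -2.1457
ŷ = -2.1457 / 0.63 = -3.41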